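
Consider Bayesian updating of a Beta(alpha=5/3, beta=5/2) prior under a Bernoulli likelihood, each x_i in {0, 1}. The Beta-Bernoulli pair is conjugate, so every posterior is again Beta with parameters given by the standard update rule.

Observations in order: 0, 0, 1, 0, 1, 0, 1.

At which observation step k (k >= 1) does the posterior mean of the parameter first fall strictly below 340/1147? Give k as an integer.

obs 1: x=0 → posterior Beta(5/3, 7/2)
obs 2: x=0 → posterior Beta(5/3, 9/2)
obs 3: x=1 → posterior Beta(8/3, 9/2)
obs 4: x=0 → posterior Beta(8/3, 11/2)
obs 5: x=1 → posterior Beta(11/3, 11/2)
obs 6: x=0 → posterior Beta(11/3, 13/2)
obs 7: x=1 → posterior Beta(14/3, 13/2)

k = 2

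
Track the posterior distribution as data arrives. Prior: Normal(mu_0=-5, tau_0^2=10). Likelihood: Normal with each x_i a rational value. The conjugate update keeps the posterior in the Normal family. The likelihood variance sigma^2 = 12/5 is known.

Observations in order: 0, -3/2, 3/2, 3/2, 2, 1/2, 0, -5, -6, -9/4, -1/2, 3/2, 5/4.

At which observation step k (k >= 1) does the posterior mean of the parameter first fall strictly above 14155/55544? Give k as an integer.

k = 5

obs 1: x=0 → posterior Normal(-30/31, 60/31)
obs 2: x=-3/2 → posterior Normal(-135/112, 15/14)
obs 3: x=3/2 → posterior Normal(-10/27, 20/27)
obs 4: x=3/2 → posterior Normal(15/212, 30/53)
obs 5: x=2 → posterior Normal(115/262, 60/131)
obs 6: x=1/2 → posterior Normal(35/78, 5/13)
obs 7: x=0 → posterior Normal(70/181, 60/181)
obs 8: x=-5 → posterior Normal(-55/206, 30/103)
obs 9: x=-6 → posterior Normal(-205/231, 20/77)
obs 10: x=-9/4 → posterior Normal(-1045/1024, 15/64)
obs 11: x=-1/2 → posterior Normal(-1095/1124, 60/281)
obs 12: x=3/2 → posterior Normal(-105/136, 10/51)
obs 13: x=5/4 → posterior Normal(-205/331, 60/331)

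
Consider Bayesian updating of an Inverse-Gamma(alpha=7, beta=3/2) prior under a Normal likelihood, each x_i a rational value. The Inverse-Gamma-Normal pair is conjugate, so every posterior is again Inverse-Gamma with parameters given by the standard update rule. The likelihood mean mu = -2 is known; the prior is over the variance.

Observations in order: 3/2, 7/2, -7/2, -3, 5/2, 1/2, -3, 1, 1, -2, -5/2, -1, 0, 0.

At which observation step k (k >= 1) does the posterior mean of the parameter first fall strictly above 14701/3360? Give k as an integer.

k = 9

obs 1: x=3/2 → posterior Inverse-Gamma(15/2, 61/8)
obs 2: x=7/2 → posterior Inverse-Gamma(8, 91/4)
obs 3: x=-7/2 → posterior Inverse-Gamma(17/2, 191/8)
obs 4: x=-3 → posterior Inverse-Gamma(9, 195/8)
obs 5: x=5/2 → posterior Inverse-Gamma(19/2, 69/2)
obs 6: x=1/2 → posterior Inverse-Gamma(10, 301/8)
obs 7: x=-3 → posterior Inverse-Gamma(21/2, 305/8)
obs 8: x=1 → posterior Inverse-Gamma(11, 341/8)
obs 9: x=1 → posterior Inverse-Gamma(23/2, 377/8)
obs 10: x=-2 → posterior Inverse-Gamma(12, 377/8)
obs 11: x=-5/2 → posterior Inverse-Gamma(25/2, 189/4)
obs 12: x=-1 → posterior Inverse-Gamma(13, 191/4)
obs 13: x=0 → posterior Inverse-Gamma(27/2, 199/4)
obs 14: x=0 → posterior Inverse-Gamma(14, 207/4)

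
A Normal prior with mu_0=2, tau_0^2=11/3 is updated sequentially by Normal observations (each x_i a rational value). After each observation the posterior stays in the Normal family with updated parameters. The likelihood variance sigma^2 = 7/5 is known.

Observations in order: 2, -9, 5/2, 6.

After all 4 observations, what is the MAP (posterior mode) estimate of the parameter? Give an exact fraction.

obs 1: x=2 → posterior Normal(2, 77/76)
obs 2: x=-9 → posterior Normal(-343/131, 77/131)
obs 3: x=5/2 → posterior Normal(-137/124, 77/186)
obs 4: x=6 → posterior Normal(249/482, 77/241)

249/482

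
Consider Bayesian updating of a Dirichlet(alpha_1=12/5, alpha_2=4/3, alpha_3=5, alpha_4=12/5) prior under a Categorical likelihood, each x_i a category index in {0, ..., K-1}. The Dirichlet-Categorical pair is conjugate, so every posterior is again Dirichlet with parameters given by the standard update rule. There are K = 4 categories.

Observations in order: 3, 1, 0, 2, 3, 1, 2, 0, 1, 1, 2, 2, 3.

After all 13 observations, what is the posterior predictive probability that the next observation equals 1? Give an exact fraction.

40/181

obs 1: x=3 → posterior Dirichlet(12/5, 4/3, 5, 17/5)
obs 2: x=1 → posterior Dirichlet(12/5, 7/3, 5, 17/5)
obs 3: x=0 → posterior Dirichlet(17/5, 7/3, 5, 17/5)
obs 4: x=2 → posterior Dirichlet(17/5, 7/3, 6, 17/5)
obs 5: x=3 → posterior Dirichlet(17/5, 7/3, 6, 22/5)
obs 6: x=1 → posterior Dirichlet(17/5, 10/3, 6, 22/5)
obs 7: x=2 → posterior Dirichlet(17/5, 10/3, 7, 22/5)
obs 8: x=0 → posterior Dirichlet(22/5, 10/3, 7, 22/5)
obs 9: x=1 → posterior Dirichlet(22/5, 13/3, 7, 22/5)
obs 10: x=1 → posterior Dirichlet(22/5, 16/3, 7, 22/5)
obs 11: x=2 → posterior Dirichlet(22/5, 16/3, 8, 22/5)
obs 12: x=2 → posterior Dirichlet(22/5, 16/3, 9, 22/5)
obs 13: x=3 → posterior Dirichlet(22/5, 16/3, 9, 27/5)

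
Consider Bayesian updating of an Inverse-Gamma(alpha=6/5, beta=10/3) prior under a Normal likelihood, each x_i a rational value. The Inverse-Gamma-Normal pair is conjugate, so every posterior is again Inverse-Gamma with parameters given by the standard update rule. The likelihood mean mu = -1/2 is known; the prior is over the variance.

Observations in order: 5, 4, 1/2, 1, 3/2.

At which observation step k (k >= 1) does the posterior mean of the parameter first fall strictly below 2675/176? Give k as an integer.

k = 4

obs 1: x=5 → posterior Inverse-Gamma(17/10, 443/24)
obs 2: x=4 → posterior Inverse-Gamma(11/5, 343/12)
obs 3: x=1/2 → posterior Inverse-Gamma(27/10, 349/12)
obs 4: x=1 → posterior Inverse-Gamma(16/5, 725/24)
obs 5: x=3/2 → posterior Inverse-Gamma(37/10, 773/24)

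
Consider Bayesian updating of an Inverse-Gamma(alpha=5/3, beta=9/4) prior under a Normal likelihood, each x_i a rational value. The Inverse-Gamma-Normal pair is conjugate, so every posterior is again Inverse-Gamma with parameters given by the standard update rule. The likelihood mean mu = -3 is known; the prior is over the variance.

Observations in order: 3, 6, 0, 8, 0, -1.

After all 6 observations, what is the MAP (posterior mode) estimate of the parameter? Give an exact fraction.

obs 1: x=3 → posterior Inverse-Gamma(13/6, 81/4)
obs 2: x=6 → posterior Inverse-Gamma(8/3, 243/4)
obs 3: x=0 → posterior Inverse-Gamma(19/6, 261/4)
obs 4: x=8 → posterior Inverse-Gamma(11/3, 503/4)
obs 5: x=0 → posterior Inverse-Gamma(25/6, 521/4)
obs 6: x=-1 → posterior Inverse-Gamma(14/3, 529/4)

1587/68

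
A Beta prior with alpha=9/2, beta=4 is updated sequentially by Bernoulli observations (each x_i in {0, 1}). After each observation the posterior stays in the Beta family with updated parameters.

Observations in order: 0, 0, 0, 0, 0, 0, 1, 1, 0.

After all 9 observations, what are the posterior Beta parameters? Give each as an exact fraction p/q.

obs 1: x=0 → posterior Beta(9/2, 5)
obs 2: x=0 → posterior Beta(9/2, 6)
obs 3: x=0 → posterior Beta(9/2, 7)
obs 4: x=0 → posterior Beta(9/2, 8)
obs 5: x=0 → posterior Beta(9/2, 9)
obs 6: x=0 → posterior Beta(9/2, 10)
obs 7: x=1 → posterior Beta(11/2, 10)
obs 8: x=1 → posterior Beta(13/2, 10)
obs 9: x=0 → posterior Beta(13/2, 11)

alpha=13/2, beta=11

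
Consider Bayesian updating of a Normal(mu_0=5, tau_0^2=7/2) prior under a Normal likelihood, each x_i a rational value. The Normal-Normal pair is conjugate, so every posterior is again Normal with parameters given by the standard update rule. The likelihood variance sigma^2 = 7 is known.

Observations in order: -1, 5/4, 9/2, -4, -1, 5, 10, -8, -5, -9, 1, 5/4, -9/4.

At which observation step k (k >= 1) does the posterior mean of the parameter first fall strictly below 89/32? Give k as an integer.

obs 1: x=-1 → posterior Normal(3, 7/3)
obs 2: x=5/4 → posterior Normal(41/16, 7/4)
obs 3: x=9/2 → posterior Normal(59/20, 7/5)
obs 4: x=-4 → posterior Normal(43/24, 7/6)
obs 5: x=-1 → posterior Normal(39/28, 1)
obs 6: x=5 → posterior Normal(59/32, 7/8)
obs 7: x=10 → posterior Normal(11/4, 7/9)
obs 8: x=-8 → posterior Normal(67/40, 7/10)
obs 9: x=-5 → posterior Normal(47/44, 7/11)
obs 10: x=-9 → posterior Normal(11/48, 7/12)
obs 11: x=1 → posterior Normal(15/52, 7/13)
obs 12: x=5/4 → posterior Normal(5/14, 1/2)
obs 13: x=-9/4 → posterior Normal(11/60, 7/15)

k = 2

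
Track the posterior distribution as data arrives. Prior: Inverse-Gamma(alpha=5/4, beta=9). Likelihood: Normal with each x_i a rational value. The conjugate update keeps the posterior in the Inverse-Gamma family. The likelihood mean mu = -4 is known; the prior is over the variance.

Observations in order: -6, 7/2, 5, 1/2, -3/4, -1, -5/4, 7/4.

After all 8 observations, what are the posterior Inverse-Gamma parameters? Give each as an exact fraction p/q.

alpha=21/4, beta=3835/32

obs 1: x=-6 → posterior Inverse-Gamma(7/4, 11)
obs 2: x=7/2 → posterior Inverse-Gamma(9/4, 313/8)
obs 3: x=5 → posterior Inverse-Gamma(11/4, 637/8)
obs 4: x=1/2 → posterior Inverse-Gamma(13/4, 359/4)
obs 5: x=-3/4 → posterior Inverse-Gamma(15/4, 3041/32)
obs 6: x=-1 → posterior Inverse-Gamma(17/4, 3185/32)
obs 7: x=-5/4 → posterior Inverse-Gamma(19/4, 1653/16)
obs 8: x=7/4 → posterior Inverse-Gamma(21/4, 3835/32)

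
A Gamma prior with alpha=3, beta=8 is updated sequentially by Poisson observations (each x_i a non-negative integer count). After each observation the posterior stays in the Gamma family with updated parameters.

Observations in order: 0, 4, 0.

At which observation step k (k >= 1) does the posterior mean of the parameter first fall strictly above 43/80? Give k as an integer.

k = 2

obs 1: x=0 → posterior Gamma(3, 9)
obs 2: x=4 → posterior Gamma(7, 10)
obs 3: x=0 → posterior Gamma(7, 11)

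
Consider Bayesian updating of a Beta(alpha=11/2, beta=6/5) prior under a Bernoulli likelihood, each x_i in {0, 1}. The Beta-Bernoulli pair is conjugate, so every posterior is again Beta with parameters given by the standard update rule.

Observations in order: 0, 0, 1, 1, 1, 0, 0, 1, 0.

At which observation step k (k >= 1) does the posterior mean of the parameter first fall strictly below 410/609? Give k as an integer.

k = 2

obs 1: x=0 → posterior Beta(11/2, 11/5)
obs 2: x=0 → posterior Beta(11/2, 16/5)
obs 3: x=1 → posterior Beta(13/2, 16/5)
obs 4: x=1 → posterior Beta(15/2, 16/5)
obs 5: x=1 → posterior Beta(17/2, 16/5)
obs 6: x=0 → posterior Beta(17/2, 21/5)
obs 7: x=0 → posterior Beta(17/2, 26/5)
obs 8: x=1 → posterior Beta(19/2, 26/5)
obs 9: x=0 → posterior Beta(19/2, 31/5)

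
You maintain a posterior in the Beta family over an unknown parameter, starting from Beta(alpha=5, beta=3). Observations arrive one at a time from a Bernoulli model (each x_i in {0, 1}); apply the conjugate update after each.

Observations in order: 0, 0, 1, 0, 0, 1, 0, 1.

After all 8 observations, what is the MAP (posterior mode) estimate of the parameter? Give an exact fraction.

1/2

obs 1: x=0 → posterior Beta(5, 4)
obs 2: x=0 → posterior Beta(5, 5)
obs 3: x=1 → posterior Beta(6, 5)
obs 4: x=0 → posterior Beta(6, 6)
obs 5: x=0 → posterior Beta(6, 7)
obs 6: x=1 → posterior Beta(7, 7)
obs 7: x=0 → posterior Beta(7, 8)
obs 8: x=1 → posterior Beta(8, 8)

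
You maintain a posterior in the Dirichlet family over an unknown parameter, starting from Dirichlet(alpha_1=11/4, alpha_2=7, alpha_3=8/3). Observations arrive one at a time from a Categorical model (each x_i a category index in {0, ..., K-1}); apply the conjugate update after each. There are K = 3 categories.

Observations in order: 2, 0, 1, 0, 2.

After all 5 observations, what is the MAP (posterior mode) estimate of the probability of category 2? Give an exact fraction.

obs 1: x=2 → posterior Dirichlet(11/4, 7, 11/3)
obs 2: x=0 → posterior Dirichlet(15/4, 7, 11/3)
obs 3: x=1 → posterior Dirichlet(15/4, 8, 11/3)
obs 4: x=0 → posterior Dirichlet(19/4, 8, 11/3)
obs 5: x=2 → posterior Dirichlet(19/4, 8, 14/3)

44/173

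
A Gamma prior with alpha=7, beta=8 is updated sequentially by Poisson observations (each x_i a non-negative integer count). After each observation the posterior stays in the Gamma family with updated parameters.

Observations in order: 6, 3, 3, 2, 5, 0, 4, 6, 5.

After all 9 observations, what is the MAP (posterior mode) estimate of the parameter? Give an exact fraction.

40/17

obs 1: x=6 → posterior Gamma(13, 9)
obs 2: x=3 → posterior Gamma(16, 10)
obs 3: x=3 → posterior Gamma(19, 11)
obs 4: x=2 → posterior Gamma(21, 12)
obs 5: x=5 → posterior Gamma(26, 13)
obs 6: x=0 → posterior Gamma(26, 14)
obs 7: x=4 → posterior Gamma(30, 15)
obs 8: x=6 → posterior Gamma(36, 16)
obs 9: x=5 → posterior Gamma(41, 17)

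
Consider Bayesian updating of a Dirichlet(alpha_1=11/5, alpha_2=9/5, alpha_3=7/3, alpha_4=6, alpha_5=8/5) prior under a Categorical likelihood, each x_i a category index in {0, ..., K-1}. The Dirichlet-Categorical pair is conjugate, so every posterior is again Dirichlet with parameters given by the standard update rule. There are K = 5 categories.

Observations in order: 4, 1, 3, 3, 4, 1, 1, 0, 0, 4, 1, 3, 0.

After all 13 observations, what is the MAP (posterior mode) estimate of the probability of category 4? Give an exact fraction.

obs 1: x=4 → posterior Dirichlet(11/5, 9/5, 7/3, 6, 13/5)
obs 2: x=1 → posterior Dirichlet(11/5, 14/5, 7/3, 6, 13/5)
obs 3: x=3 → posterior Dirichlet(11/5, 14/5, 7/3, 7, 13/5)
obs 4: x=3 → posterior Dirichlet(11/5, 14/5, 7/3, 8, 13/5)
obs 5: x=4 → posterior Dirichlet(11/5, 14/5, 7/3, 8, 18/5)
obs 6: x=1 → posterior Dirichlet(11/5, 19/5, 7/3, 8, 18/5)
obs 7: x=1 → posterior Dirichlet(11/5, 24/5, 7/3, 8, 18/5)
obs 8: x=0 → posterior Dirichlet(16/5, 24/5, 7/3, 8, 18/5)
obs 9: x=0 → posterior Dirichlet(21/5, 24/5, 7/3, 8, 18/5)
obs 10: x=4 → posterior Dirichlet(21/5, 24/5, 7/3, 8, 23/5)
obs 11: x=1 → posterior Dirichlet(21/5, 29/5, 7/3, 8, 23/5)
obs 12: x=3 → posterior Dirichlet(21/5, 29/5, 7/3, 9, 23/5)
obs 13: x=0 → posterior Dirichlet(26/5, 29/5, 7/3, 9, 23/5)

54/329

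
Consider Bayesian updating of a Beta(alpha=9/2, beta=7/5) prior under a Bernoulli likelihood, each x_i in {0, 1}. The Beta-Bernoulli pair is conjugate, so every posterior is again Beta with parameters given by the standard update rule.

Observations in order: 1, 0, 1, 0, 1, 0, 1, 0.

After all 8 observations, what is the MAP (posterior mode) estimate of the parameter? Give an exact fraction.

75/119

obs 1: x=1 → posterior Beta(11/2, 7/5)
obs 2: x=0 → posterior Beta(11/2, 12/5)
obs 3: x=1 → posterior Beta(13/2, 12/5)
obs 4: x=0 → posterior Beta(13/2, 17/5)
obs 5: x=1 → posterior Beta(15/2, 17/5)
obs 6: x=0 → posterior Beta(15/2, 22/5)
obs 7: x=1 → posterior Beta(17/2, 22/5)
obs 8: x=0 → posterior Beta(17/2, 27/5)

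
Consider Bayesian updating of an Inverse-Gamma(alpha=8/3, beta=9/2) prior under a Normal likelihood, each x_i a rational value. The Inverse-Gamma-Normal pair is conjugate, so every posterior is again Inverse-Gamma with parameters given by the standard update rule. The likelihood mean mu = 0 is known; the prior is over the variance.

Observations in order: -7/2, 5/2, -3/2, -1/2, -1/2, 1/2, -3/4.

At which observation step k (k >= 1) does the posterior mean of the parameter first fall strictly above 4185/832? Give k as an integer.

k = 2

obs 1: x=-7/2 → posterior Inverse-Gamma(19/6, 85/8)
obs 2: x=5/2 → posterior Inverse-Gamma(11/3, 55/4)
obs 3: x=-3/2 → posterior Inverse-Gamma(25/6, 119/8)
obs 4: x=-1/2 → posterior Inverse-Gamma(14/3, 15)
obs 5: x=-1/2 → posterior Inverse-Gamma(31/6, 121/8)
obs 6: x=1/2 → posterior Inverse-Gamma(17/3, 61/4)
obs 7: x=-3/4 → posterior Inverse-Gamma(37/6, 497/32)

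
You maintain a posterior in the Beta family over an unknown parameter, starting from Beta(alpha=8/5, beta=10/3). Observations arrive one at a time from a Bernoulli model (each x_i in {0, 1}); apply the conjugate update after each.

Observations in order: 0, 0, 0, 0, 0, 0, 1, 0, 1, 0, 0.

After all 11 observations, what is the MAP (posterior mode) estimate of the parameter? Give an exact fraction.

obs 1: x=0 → posterior Beta(8/5, 13/3)
obs 2: x=0 → posterior Beta(8/5, 16/3)
obs 3: x=0 → posterior Beta(8/5, 19/3)
obs 4: x=0 → posterior Beta(8/5, 22/3)
obs 5: x=0 → posterior Beta(8/5, 25/3)
obs 6: x=0 → posterior Beta(8/5, 28/3)
obs 7: x=1 → posterior Beta(13/5, 28/3)
obs 8: x=0 → posterior Beta(13/5, 31/3)
obs 9: x=1 → posterior Beta(18/5, 31/3)
obs 10: x=0 → posterior Beta(18/5, 34/3)
obs 11: x=0 → posterior Beta(18/5, 37/3)

39/209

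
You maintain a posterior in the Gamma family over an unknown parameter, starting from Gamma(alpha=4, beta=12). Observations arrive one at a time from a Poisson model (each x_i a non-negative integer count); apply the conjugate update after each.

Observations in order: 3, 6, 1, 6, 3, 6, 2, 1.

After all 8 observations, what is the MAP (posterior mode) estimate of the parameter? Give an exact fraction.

obs 1: x=3 → posterior Gamma(7, 13)
obs 2: x=6 → posterior Gamma(13, 14)
obs 3: x=1 → posterior Gamma(14, 15)
obs 4: x=6 → posterior Gamma(20, 16)
obs 5: x=3 → posterior Gamma(23, 17)
obs 6: x=6 → posterior Gamma(29, 18)
obs 7: x=2 → posterior Gamma(31, 19)
obs 8: x=1 → posterior Gamma(32, 20)

31/20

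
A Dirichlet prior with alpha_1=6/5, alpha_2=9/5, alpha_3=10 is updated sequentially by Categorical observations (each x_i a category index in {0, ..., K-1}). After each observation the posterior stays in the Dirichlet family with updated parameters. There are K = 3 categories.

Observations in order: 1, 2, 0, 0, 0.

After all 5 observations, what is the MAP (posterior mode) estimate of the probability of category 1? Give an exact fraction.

3/25

obs 1: x=1 → posterior Dirichlet(6/5, 14/5, 10)
obs 2: x=2 → posterior Dirichlet(6/5, 14/5, 11)
obs 3: x=0 → posterior Dirichlet(11/5, 14/5, 11)
obs 4: x=0 → posterior Dirichlet(16/5, 14/5, 11)
obs 5: x=0 → posterior Dirichlet(21/5, 14/5, 11)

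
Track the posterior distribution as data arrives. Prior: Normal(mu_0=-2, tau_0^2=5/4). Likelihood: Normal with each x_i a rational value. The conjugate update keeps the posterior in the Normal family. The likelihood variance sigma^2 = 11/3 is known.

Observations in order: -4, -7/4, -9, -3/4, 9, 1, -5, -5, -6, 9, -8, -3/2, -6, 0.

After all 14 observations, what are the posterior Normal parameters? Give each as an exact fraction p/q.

mu_0=-2, tau_0^2=55/254

obs 1: x=-4 → posterior Normal(-148/59, 55/59)
obs 2: x=-7/4 → posterior Normal(-697/296, 55/74)
obs 3: x=-9 → posterior Normal(-1237/356, 55/89)
obs 4: x=-3/4 → posterior Normal(-641/208, 55/104)
obs 5: x=9 → posterior Normal(-53/34, 55/119)
obs 6: x=1 → posterior Normal(-341/268, 55/134)
obs 7: x=-5 → posterior Normal(-491/298, 55/149)
obs 8: x=-5 → posterior Normal(-641/328, 55/164)
obs 9: x=-6 → posterior Normal(-821/358, 55/179)
obs 10: x=9 → posterior Normal(-551/388, 55/194)
obs 11: x=-8 → posterior Normal(-791/418, 5/19)
obs 12: x=-3/2 → posterior Normal(-209/112, 55/224)
obs 13: x=-6 → posterior Normal(-508/239, 55/239)
obs 14: x=0 → posterior Normal(-2, 55/254)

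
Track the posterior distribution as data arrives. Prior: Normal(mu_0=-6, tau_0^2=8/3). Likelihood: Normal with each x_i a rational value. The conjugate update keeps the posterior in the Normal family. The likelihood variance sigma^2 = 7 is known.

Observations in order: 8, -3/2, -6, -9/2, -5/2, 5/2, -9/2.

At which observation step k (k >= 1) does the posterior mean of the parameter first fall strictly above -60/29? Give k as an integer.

obs 1: x=8 → posterior Normal(-62/29, 56/29)
obs 2: x=-3/2 → posterior Normal(-2, 56/37)
obs 3: x=-6 → posterior Normal(-122/45, 56/45)
obs 4: x=-9/2 → posterior Normal(-158/53, 56/53)
obs 5: x=-5/2 → posterior Normal(-178/61, 56/61)
obs 6: x=5/2 → posterior Normal(-158/69, 56/69)
obs 7: x=-9/2 → posterior Normal(-194/77, 8/11)

k = 2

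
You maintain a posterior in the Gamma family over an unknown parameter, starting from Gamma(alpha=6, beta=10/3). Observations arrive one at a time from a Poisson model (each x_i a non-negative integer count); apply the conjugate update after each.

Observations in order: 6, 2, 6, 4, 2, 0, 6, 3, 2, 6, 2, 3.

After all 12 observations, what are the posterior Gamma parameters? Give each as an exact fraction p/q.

alpha=48, beta=46/3

obs 1: x=6 → posterior Gamma(12, 13/3)
obs 2: x=2 → posterior Gamma(14, 16/3)
obs 3: x=6 → posterior Gamma(20, 19/3)
obs 4: x=4 → posterior Gamma(24, 22/3)
obs 5: x=2 → posterior Gamma(26, 25/3)
obs 6: x=0 → posterior Gamma(26, 28/3)
obs 7: x=6 → posterior Gamma(32, 31/3)
obs 8: x=3 → posterior Gamma(35, 34/3)
obs 9: x=2 → posterior Gamma(37, 37/3)
obs 10: x=6 → posterior Gamma(43, 40/3)
obs 11: x=2 → posterior Gamma(45, 43/3)
obs 12: x=3 → posterior Gamma(48, 46/3)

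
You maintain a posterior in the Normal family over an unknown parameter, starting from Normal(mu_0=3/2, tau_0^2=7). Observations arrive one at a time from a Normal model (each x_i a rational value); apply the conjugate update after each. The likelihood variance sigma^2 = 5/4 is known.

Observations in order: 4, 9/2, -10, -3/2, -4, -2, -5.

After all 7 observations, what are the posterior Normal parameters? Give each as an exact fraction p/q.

mu_0=-769/402, tau_0^2=35/201

obs 1: x=4 → posterior Normal(239/66, 35/33)
obs 2: x=9/2 → posterior Normal(491/122, 35/61)
obs 3: x=-10 → posterior Normal(-69/178, 35/89)
obs 4: x=-3/2 → posterior Normal(-17/26, 35/117)
obs 5: x=-4 → posterior Normal(-13/10, 7/29)
obs 6: x=-2 → posterior Normal(-489/346, 35/173)
obs 7: x=-5 → posterior Normal(-769/402, 35/201)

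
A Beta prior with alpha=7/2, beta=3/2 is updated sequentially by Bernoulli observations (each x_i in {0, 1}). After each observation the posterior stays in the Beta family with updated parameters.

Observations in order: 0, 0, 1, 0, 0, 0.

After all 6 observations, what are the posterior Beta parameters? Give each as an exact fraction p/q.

obs 1: x=0 → posterior Beta(7/2, 5/2)
obs 2: x=0 → posterior Beta(7/2, 7/2)
obs 3: x=1 → posterior Beta(9/2, 7/2)
obs 4: x=0 → posterior Beta(9/2, 9/2)
obs 5: x=0 → posterior Beta(9/2, 11/2)
obs 6: x=0 → posterior Beta(9/2, 13/2)

alpha=9/2, beta=13/2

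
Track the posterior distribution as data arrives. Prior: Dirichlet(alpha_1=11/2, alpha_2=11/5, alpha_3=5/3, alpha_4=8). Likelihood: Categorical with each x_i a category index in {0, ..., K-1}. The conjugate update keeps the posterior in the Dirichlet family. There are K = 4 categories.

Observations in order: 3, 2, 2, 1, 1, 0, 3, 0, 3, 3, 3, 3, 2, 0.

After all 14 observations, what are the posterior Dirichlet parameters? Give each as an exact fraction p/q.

obs 1: x=3 → posterior Dirichlet(11/2, 11/5, 5/3, 9)
obs 2: x=2 → posterior Dirichlet(11/2, 11/5, 8/3, 9)
obs 3: x=2 → posterior Dirichlet(11/2, 11/5, 11/3, 9)
obs 4: x=1 → posterior Dirichlet(11/2, 16/5, 11/3, 9)
obs 5: x=1 → posterior Dirichlet(11/2, 21/5, 11/3, 9)
obs 6: x=0 → posterior Dirichlet(13/2, 21/5, 11/3, 9)
obs 7: x=3 → posterior Dirichlet(13/2, 21/5, 11/3, 10)
obs 8: x=0 → posterior Dirichlet(15/2, 21/5, 11/3, 10)
obs 9: x=3 → posterior Dirichlet(15/2, 21/5, 11/3, 11)
obs 10: x=3 → posterior Dirichlet(15/2, 21/5, 11/3, 12)
obs 11: x=3 → posterior Dirichlet(15/2, 21/5, 11/3, 13)
obs 12: x=3 → posterior Dirichlet(15/2, 21/5, 11/3, 14)
obs 13: x=2 → posterior Dirichlet(15/2, 21/5, 14/3, 14)
obs 14: x=0 → posterior Dirichlet(17/2, 21/5, 14/3, 14)

alpha_1=17/2, alpha_2=21/5, alpha_3=14/3, alpha_4=14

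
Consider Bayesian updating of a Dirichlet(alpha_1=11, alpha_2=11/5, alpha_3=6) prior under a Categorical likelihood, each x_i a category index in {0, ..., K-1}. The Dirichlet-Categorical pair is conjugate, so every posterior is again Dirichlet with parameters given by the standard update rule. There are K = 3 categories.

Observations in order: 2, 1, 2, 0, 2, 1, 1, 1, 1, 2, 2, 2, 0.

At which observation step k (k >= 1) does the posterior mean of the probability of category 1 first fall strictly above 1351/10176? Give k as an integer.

obs 1: x=2 → posterior Dirichlet(11, 11/5, 7)
obs 2: x=1 → posterior Dirichlet(11, 16/5, 7)
obs 3: x=2 → posterior Dirichlet(11, 16/5, 8)
obs 4: x=0 → posterior Dirichlet(12, 16/5, 8)
obs 5: x=2 → posterior Dirichlet(12, 16/5, 9)
obs 6: x=1 → posterior Dirichlet(12, 21/5, 9)
obs 7: x=1 → posterior Dirichlet(12, 26/5, 9)
obs 8: x=1 → posterior Dirichlet(12, 31/5, 9)
obs 9: x=1 → posterior Dirichlet(12, 36/5, 9)
obs 10: x=2 → posterior Dirichlet(12, 36/5, 10)
obs 11: x=2 → posterior Dirichlet(12, 36/5, 11)
obs 12: x=2 → posterior Dirichlet(12, 36/5, 12)
obs 13: x=0 → posterior Dirichlet(13, 36/5, 12)

k = 2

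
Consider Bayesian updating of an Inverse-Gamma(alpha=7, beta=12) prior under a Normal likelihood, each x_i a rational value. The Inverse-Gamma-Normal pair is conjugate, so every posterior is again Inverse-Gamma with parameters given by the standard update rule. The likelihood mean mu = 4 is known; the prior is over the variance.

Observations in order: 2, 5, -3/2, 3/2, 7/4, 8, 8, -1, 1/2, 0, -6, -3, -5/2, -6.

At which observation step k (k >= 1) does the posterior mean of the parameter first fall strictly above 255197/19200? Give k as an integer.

k = 13

obs 1: x=2 → posterior Inverse-Gamma(15/2, 14)
obs 2: x=5 → posterior Inverse-Gamma(8, 29/2)
obs 3: x=-3/2 → posterior Inverse-Gamma(17/2, 237/8)
obs 4: x=3/2 → posterior Inverse-Gamma(9, 131/4)
obs 5: x=7/4 → posterior Inverse-Gamma(19/2, 1129/32)
obs 6: x=8 → posterior Inverse-Gamma(10, 1385/32)
obs 7: x=8 → posterior Inverse-Gamma(21/2, 1641/32)
obs 8: x=-1 → posterior Inverse-Gamma(11, 2041/32)
obs 9: x=1/2 → posterior Inverse-Gamma(23/2, 2237/32)
obs 10: x=0 → posterior Inverse-Gamma(12, 2493/32)
obs 11: x=-6 → posterior Inverse-Gamma(25/2, 4093/32)
obs 12: x=-3 → posterior Inverse-Gamma(13, 4877/32)
obs 13: x=-5/2 → posterior Inverse-Gamma(27/2, 5553/32)
obs 14: x=-6 → posterior Inverse-Gamma(14, 7153/32)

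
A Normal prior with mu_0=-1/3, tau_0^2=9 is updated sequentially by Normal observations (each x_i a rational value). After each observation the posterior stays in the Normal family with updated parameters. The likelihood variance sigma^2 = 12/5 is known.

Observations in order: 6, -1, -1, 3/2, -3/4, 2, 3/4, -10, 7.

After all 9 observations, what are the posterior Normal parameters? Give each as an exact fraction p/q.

obs 1: x=6 → posterior Normal(14/3, 36/19)
obs 2: x=-1 → posterior Normal(13/6, 18/17)
obs 3: x=-1 → posterior Normal(176/147, 36/49)
obs 4: x=3/2 → posterior Normal(487/384, 9/16)
obs 5: x=-3/4 → posterior Normal(839/948, 36/79)
obs 6: x=2 → posterior Normal(1199/1128, 18/47)
obs 7: x=3/4 → posterior Normal(667/654, 36/109)
obs 8: x=-10 → posterior Normal(-233/744, 9/31)
obs 9: x=7 → posterior Normal(397/834, 36/139)

mu_0=397/834, tau_0^2=36/139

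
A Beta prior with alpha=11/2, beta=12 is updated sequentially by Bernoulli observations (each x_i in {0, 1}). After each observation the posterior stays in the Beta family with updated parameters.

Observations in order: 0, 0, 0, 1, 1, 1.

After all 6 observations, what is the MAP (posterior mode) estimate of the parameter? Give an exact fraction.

obs 1: x=0 → posterior Beta(11/2, 13)
obs 2: x=0 → posterior Beta(11/2, 14)
obs 3: x=0 → posterior Beta(11/2, 15)
obs 4: x=1 → posterior Beta(13/2, 15)
obs 5: x=1 → posterior Beta(15/2, 15)
obs 6: x=1 → posterior Beta(17/2, 15)

15/43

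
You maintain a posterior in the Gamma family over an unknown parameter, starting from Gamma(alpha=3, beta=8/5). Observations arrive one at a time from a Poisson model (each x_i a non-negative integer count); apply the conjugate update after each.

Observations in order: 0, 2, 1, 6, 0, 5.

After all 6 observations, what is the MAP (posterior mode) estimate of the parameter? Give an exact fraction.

40/19

obs 1: x=0 → posterior Gamma(3, 13/5)
obs 2: x=2 → posterior Gamma(5, 18/5)
obs 3: x=1 → posterior Gamma(6, 23/5)
obs 4: x=6 → posterior Gamma(12, 28/5)
obs 5: x=0 → posterior Gamma(12, 33/5)
obs 6: x=5 → posterior Gamma(17, 38/5)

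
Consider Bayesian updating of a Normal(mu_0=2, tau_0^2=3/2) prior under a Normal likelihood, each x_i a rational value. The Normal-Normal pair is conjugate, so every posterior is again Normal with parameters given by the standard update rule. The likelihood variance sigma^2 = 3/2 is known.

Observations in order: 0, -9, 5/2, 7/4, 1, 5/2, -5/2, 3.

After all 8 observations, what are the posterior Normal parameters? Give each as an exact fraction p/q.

obs 1: x=0 → posterior Normal(1, 3/4)
obs 2: x=-9 → posterior Normal(-7/3, 1/2)
obs 3: x=5/2 → posterior Normal(-9/8, 3/8)
obs 4: x=7/4 → posterior Normal(-11/20, 3/10)
obs 5: x=1 → posterior Normal(-7/24, 1/4)
obs 6: x=5/2 → posterior Normal(3/28, 3/14)
obs 7: x=-5/2 → posterior Normal(-7/32, 3/16)
obs 8: x=3 → posterior Normal(5/36, 1/6)

mu_0=5/36, tau_0^2=1/6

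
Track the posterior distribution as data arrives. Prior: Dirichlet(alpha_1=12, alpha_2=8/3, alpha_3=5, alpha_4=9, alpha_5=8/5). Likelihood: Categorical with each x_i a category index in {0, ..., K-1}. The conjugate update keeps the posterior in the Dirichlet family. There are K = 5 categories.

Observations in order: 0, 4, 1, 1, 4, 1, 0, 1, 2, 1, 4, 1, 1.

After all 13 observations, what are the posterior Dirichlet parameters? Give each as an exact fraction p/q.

alpha_1=14, alpha_2=29/3, alpha_3=6, alpha_4=9, alpha_5=23/5

obs 1: x=0 → posterior Dirichlet(13, 8/3, 5, 9, 8/5)
obs 2: x=4 → posterior Dirichlet(13, 8/3, 5, 9, 13/5)
obs 3: x=1 → posterior Dirichlet(13, 11/3, 5, 9, 13/5)
obs 4: x=1 → posterior Dirichlet(13, 14/3, 5, 9, 13/5)
obs 5: x=4 → posterior Dirichlet(13, 14/3, 5, 9, 18/5)
obs 6: x=1 → posterior Dirichlet(13, 17/3, 5, 9, 18/5)
obs 7: x=0 → posterior Dirichlet(14, 17/3, 5, 9, 18/5)
obs 8: x=1 → posterior Dirichlet(14, 20/3, 5, 9, 18/5)
obs 9: x=2 → posterior Dirichlet(14, 20/3, 6, 9, 18/5)
obs 10: x=1 → posterior Dirichlet(14, 23/3, 6, 9, 18/5)
obs 11: x=4 → posterior Dirichlet(14, 23/3, 6, 9, 23/5)
obs 12: x=1 → posterior Dirichlet(14, 26/3, 6, 9, 23/5)
obs 13: x=1 → posterior Dirichlet(14, 29/3, 6, 9, 23/5)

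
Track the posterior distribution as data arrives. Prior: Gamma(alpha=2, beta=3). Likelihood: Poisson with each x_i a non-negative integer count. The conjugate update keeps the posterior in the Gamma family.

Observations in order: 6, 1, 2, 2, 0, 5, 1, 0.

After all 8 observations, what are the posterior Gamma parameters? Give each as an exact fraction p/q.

alpha=19, beta=11

obs 1: x=6 → posterior Gamma(8, 4)
obs 2: x=1 → posterior Gamma(9, 5)
obs 3: x=2 → posterior Gamma(11, 6)
obs 4: x=2 → posterior Gamma(13, 7)
obs 5: x=0 → posterior Gamma(13, 8)
obs 6: x=5 → posterior Gamma(18, 9)
obs 7: x=1 → posterior Gamma(19, 10)
obs 8: x=0 → posterior Gamma(19, 11)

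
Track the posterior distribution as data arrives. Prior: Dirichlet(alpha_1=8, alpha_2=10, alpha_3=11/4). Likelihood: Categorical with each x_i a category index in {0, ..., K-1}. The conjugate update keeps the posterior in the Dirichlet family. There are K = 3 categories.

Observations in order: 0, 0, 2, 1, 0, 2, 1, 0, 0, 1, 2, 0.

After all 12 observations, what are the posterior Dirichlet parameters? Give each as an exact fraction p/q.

alpha_1=14, alpha_2=13, alpha_3=23/4

obs 1: x=0 → posterior Dirichlet(9, 10, 11/4)
obs 2: x=0 → posterior Dirichlet(10, 10, 11/4)
obs 3: x=2 → posterior Dirichlet(10, 10, 15/4)
obs 4: x=1 → posterior Dirichlet(10, 11, 15/4)
obs 5: x=0 → posterior Dirichlet(11, 11, 15/4)
obs 6: x=2 → posterior Dirichlet(11, 11, 19/4)
obs 7: x=1 → posterior Dirichlet(11, 12, 19/4)
obs 8: x=0 → posterior Dirichlet(12, 12, 19/4)
obs 9: x=0 → posterior Dirichlet(13, 12, 19/4)
obs 10: x=1 → posterior Dirichlet(13, 13, 19/4)
obs 11: x=2 → posterior Dirichlet(13, 13, 23/4)
obs 12: x=0 → posterior Dirichlet(14, 13, 23/4)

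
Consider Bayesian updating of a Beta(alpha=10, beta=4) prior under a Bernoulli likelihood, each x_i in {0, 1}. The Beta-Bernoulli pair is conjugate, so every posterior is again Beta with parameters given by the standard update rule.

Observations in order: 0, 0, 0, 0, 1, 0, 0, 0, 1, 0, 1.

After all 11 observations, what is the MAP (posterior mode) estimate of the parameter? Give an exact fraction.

obs 1: x=0 → posterior Beta(10, 5)
obs 2: x=0 → posterior Beta(10, 6)
obs 3: x=0 → posterior Beta(10, 7)
obs 4: x=0 → posterior Beta(10, 8)
obs 5: x=1 → posterior Beta(11, 8)
obs 6: x=0 → posterior Beta(11, 9)
obs 7: x=0 → posterior Beta(11, 10)
obs 8: x=0 → posterior Beta(11, 11)
obs 9: x=1 → posterior Beta(12, 11)
obs 10: x=0 → posterior Beta(12, 12)
obs 11: x=1 → posterior Beta(13, 12)

12/23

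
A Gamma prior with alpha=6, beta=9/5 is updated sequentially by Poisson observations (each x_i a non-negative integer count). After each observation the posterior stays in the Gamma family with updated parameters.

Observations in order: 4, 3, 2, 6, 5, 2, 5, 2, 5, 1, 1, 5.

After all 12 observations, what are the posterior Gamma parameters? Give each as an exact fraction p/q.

obs 1: x=4 → posterior Gamma(10, 14/5)
obs 2: x=3 → posterior Gamma(13, 19/5)
obs 3: x=2 → posterior Gamma(15, 24/5)
obs 4: x=6 → posterior Gamma(21, 29/5)
obs 5: x=5 → posterior Gamma(26, 34/5)
obs 6: x=2 → posterior Gamma(28, 39/5)
obs 7: x=5 → posterior Gamma(33, 44/5)
obs 8: x=2 → posterior Gamma(35, 49/5)
obs 9: x=5 → posterior Gamma(40, 54/5)
obs 10: x=1 → posterior Gamma(41, 59/5)
obs 11: x=1 → posterior Gamma(42, 64/5)
obs 12: x=5 → posterior Gamma(47, 69/5)

alpha=47, beta=69/5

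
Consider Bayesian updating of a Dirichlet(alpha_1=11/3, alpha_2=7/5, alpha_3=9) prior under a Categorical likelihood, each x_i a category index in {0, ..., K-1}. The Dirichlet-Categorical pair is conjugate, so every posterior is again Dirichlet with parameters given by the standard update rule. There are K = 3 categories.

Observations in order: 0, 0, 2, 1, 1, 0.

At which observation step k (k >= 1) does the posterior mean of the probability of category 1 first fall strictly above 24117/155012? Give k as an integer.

k = 5

obs 1: x=0 → posterior Dirichlet(14/3, 7/5, 9)
obs 2: x=0 → posterior Dirichlet(17/3, 7/5, 9)
obs 3: x=2 → posterior Dirichlet(17/3, 7/5, 10)
obs 4: x=1 → posterior Dirichlet(17/3, 12/5, 10)
obs 5: x=1 → posterior Dirichlet(17/3, 17/5, 10)
obs 6: x=0 → posterior Dirichlet(20/3, 17/5, 10)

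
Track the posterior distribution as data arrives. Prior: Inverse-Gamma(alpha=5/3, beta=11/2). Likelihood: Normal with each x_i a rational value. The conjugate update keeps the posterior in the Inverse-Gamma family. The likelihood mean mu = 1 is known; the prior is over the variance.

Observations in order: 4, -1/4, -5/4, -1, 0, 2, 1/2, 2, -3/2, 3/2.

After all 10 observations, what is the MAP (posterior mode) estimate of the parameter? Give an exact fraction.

obs 1: x=4 → posterior Inverse-Gamma(13/6, 10)
obs 2: x=-1/4 → posterior Inverse-Gamma(8/3, 345/32)
obs 3: x=-5/4 → posterior Inverse-Gamma(19/6, 213/16)
obs 4: x=-1 → posterior Inverse-Gamma(11/3, 245/16)
obs 5: x=0 → posterior Inverse-Gamma(25/6, 253/16)
obs 6: x=2 → posterior Inverse-Gamma(14/3, 261/16)
obs 7: x=1/2 → posterior Inverse-Gamma(31/6, 263/16)
obs 8: x=2 → posterior Inverse-Gamma(17/3, 271/16)
obs 9: x=-3/2 → posterior Inverse-Gamma(37/6, 321/16)
obs 10: x=3/2 → posterior Inverse-Gamma(20/3, 323/16)

969/368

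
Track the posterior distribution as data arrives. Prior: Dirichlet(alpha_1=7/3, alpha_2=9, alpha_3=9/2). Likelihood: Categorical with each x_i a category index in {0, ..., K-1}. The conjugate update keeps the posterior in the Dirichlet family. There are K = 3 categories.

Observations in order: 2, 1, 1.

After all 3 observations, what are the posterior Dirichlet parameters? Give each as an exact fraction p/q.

alpha_1=7/3, alpha_2=11, alpha_3=11/2

obs 1: x=2 → posterior Dirichlet(7/3, 9, 11/2)
obs 2: x=1 → posterior Dirichlet(7/3, 10, 11/2)
obs 3: x=1 → posterior Dirichlet(7/3, 11, 11/2)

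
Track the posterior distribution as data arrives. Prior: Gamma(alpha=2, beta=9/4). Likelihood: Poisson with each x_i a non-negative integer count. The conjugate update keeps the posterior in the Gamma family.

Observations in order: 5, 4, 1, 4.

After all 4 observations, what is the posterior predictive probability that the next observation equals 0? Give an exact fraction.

23283064365386962890625/250246473680347348787521

obs 1: x=5 → posterior Gamma(7, 13/4)
obs 2: x=4 → posterior Gamma(11, 17/4)
obs 3: x=1 → posterior Gamma(12, 21/4)
obs 4: x=4 → posterior Gamma(16, 25/4)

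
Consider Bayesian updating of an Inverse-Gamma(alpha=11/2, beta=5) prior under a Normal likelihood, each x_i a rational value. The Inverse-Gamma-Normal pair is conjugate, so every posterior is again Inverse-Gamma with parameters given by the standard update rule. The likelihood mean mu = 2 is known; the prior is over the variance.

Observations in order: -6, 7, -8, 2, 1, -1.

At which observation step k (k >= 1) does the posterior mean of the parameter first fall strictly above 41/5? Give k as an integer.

k = 2

obs 1: x=-6 → posterior Inverse-Gamma(6, 37)
obs 2: x=7 → posterior Inverse-Gamma(13/2, 99/2)
obs 3: x=-8 → posterior Inverse-Gamma(7, 199/2)
obs 4: x=2 → posterior Inverse-Gamma(15/2, 199/2)
obs 5: x=1 → posterior Inverse-Gamma(8, 100)
obs 6: x=-1 → posterior Inverse-Gamma(17/2, 209/2)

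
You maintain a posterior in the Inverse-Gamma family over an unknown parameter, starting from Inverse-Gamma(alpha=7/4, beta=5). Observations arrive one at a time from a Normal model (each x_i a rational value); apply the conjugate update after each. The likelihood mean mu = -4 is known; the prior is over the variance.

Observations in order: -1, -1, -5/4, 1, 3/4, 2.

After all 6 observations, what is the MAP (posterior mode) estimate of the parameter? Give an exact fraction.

953/92

obs 1: x=-1 → posterior Inverse-Gamma(9/4, 19/2)
obs 2: x=-1 → posterior Inverse-Gamma(11/4, 14)
obs 3: x=-5/4 → posterior Inverse-Gamma(13/4, 569/32)
obs 4: x=1 → posterior Inverse-Gamma(15/4, 969/32)
obs 5: x=3/4 → posterior Inverse-Gamma(17/4, 665/16)
obs 6: x=2 → posterior Inverse-Gamma(19/4, 953/16)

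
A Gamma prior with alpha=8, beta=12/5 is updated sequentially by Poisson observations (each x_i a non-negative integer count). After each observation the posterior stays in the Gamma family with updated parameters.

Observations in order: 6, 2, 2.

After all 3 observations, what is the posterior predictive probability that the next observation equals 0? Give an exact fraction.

58149737003040059690390169/1237940039285380274899124224

obs 1: x=6 → posterior Gamma(14, 17/5)
obs 2: x=2 → posterior Gamma(16, 22/5)
obs 3: x=2 → posterior Gamma(18, 27/5)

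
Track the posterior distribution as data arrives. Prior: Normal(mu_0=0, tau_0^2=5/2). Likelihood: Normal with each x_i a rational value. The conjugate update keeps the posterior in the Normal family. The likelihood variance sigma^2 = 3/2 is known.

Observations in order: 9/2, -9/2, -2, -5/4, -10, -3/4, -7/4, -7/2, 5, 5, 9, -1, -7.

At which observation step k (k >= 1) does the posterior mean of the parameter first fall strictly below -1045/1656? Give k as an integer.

obs 1: x=9/2 → posterior Normal(45/16, 15/16)
obs 2: x=-9/2 → posterior Normal(0, 15/26)
obs 3: x=-2 → posterior Normal(-5/9, 5/12)
obs 4: x=-5/4 → posterior Normal(-65/92, 15/46)
obs 5: x=-10 → posterior Normal(-265/112, 15/56)
obs 6: x=-3/4 → posterior Normal(-70/33, 5/22)
obs 7: x=-7/4 → posterior Normal(-315/152, 15/76)
obs 8: x=-7/2 → posterior Normal(-385/172, 15/86)
obs 9: x=5 → posterior Normal(-95/64, 5/32)
obs 10: x=5 → posterior Normal(-185/212, 15/106)
obs 11: x=9 → posterior Normal(-5/232, 15/116)
obs 12: x=-1 → posterior Normal(-25/252, 5/42)
obs 13: x=-7 → posterior Normal(-165/272, 15/136)

k = 4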